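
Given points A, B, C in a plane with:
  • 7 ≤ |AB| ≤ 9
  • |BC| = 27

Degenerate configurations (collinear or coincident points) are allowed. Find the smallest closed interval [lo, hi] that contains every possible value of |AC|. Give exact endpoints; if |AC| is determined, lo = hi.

|AB| ∈ [7, 9]
|BC| ∈ {27}
|AC| ∈ [18, 36]

|AC| ∈ [18, 36]  (≈ [18.0000, 36.0000])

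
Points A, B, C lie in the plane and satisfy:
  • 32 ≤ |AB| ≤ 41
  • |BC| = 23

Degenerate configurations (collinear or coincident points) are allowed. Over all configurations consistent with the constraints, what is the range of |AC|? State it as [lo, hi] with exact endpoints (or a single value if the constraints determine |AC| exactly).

|AB| ∈ [32, 41]
|BC| ∈ {23}
|AC| ∈ [9, 64]

|AC| ∈ [9, 64]  (≈ [9.0000, 64.0000])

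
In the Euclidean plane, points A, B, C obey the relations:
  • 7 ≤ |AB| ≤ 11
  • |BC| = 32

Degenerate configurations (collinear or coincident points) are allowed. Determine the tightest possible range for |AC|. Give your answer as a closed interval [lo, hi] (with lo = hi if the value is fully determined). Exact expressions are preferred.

|AC| ∈ [21, 43]  (≈ [21.0000, 43.0000])

|AB| ∈ [7, 11]
|BC| ∈ {32}
|AC| ∈ [21, 43]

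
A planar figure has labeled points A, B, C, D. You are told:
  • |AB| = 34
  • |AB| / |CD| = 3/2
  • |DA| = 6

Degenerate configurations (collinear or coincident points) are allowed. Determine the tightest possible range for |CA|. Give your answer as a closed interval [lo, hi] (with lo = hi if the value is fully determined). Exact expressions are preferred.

|CA| ∈ [50/3, 86/3]  (≈ [16.6667, 28.6667])

|AB| ∈ {34}
|AD| ∈ {6}
|CD| ∈ {68/3}
|BD| ∈ [28, 40]
|AC| ∈ [50/3, 86/3]
|BC| ∈ [16/3, 188/3]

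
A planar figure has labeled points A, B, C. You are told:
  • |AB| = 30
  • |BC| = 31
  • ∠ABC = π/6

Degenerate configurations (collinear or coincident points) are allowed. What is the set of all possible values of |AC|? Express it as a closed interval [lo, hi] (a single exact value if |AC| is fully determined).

|AC| = √(1861 - 930·√(3))  (≈ 15.8175)

|AB| ∈ {30}
|BC| ∈ {31}
|AC| ∈ {√(1861 - 930·√(3))}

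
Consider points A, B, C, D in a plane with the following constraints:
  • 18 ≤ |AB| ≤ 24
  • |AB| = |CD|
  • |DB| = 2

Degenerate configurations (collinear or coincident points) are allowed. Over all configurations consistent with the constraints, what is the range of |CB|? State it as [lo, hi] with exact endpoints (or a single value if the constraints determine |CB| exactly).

|AB| ∈ [18, 24]
|BD| ∈ {2}
|CD| ∈ [18, 24]
|AD| ∈ [16, 26]
|BC| ∈ [16, 26]
|AC| ∈ [0, 50]

|CB| ∈ [16, 26]  (≈ [16.0000, 26.0000])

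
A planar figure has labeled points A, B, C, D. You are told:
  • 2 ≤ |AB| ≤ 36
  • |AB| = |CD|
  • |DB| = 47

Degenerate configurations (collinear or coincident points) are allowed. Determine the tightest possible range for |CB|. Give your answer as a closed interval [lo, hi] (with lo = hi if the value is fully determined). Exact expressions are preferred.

|AB| ∈ [2, 36]
|BD| ∈ {47}
|CD| ∈ [2, 36]
|AD| ∈ [11, 83]
|BC| ∈ [11, 83]
|AC| ∈ [0, 119]

|CB| ∈ [11, 83]  (≈ [11.0000, 83.0000])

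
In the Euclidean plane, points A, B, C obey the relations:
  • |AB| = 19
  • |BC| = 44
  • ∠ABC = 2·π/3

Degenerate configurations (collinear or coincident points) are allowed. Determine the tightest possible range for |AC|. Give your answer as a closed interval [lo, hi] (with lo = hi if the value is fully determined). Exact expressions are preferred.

|AC| = √(3133)  (≈ 55.9732)

|AB| ∈ {19}
|BC| ∈ {44}
|AC| ∈ {√(3133)}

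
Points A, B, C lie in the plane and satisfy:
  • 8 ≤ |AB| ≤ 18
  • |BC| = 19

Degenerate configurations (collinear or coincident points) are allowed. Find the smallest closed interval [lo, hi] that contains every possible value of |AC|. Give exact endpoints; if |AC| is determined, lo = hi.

|AC| ∈ [1, 37]  (≈ [1.0000, 37.0000])

|AB| ∈ [8, 18]
|BC| ∈ {19}
|AC| ∈ [1, 37]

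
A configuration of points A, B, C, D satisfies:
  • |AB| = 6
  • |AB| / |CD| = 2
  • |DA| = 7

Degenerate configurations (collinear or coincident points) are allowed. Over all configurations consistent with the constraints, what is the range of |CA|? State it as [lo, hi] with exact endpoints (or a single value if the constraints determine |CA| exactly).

|CA| ∈ [4, 10]  (≈ [4.0000, 10.0000])

|AB| ∈ {6}
|AD| ∈ {7}
|CD| ∈ {3}
|BD| ∈ [1, 13]
|AC| ∈ [4, 10]
|BC| ∈ [0, 16]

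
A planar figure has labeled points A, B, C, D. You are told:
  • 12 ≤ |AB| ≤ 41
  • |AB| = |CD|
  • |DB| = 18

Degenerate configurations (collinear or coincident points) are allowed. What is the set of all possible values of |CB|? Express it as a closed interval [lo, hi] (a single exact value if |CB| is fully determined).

|AB| ∈ [12, 41]
|BD| ∈ {18}
|CD| ∈ [12, 41]
|AD| ∈ [0, 59]
|BC| ∈ [0, 59]
|AC| ∈ [0, 100]

|CB| ∈ [0, 59]  (≈ [0.0000, 59.0000])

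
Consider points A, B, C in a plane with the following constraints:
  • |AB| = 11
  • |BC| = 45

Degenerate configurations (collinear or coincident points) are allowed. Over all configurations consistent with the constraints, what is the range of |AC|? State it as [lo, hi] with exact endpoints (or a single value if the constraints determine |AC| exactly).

|AC| ∈ [34, 56]  (≈ [34.0000, 56.0000])

|AB| ∈ {11}
|BC| ∈ {45}
|AC| ∈ [34, 56]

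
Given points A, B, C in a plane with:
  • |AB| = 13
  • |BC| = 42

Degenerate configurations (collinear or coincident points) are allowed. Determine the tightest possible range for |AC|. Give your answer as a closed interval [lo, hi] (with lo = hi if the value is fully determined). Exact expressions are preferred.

|AC| ∈ [29, 55]  (≈ [29.0000, 55.0000])

|AB| ∈ {13}
|BC| ∈ {42}
|AC| ∈ [29, 55]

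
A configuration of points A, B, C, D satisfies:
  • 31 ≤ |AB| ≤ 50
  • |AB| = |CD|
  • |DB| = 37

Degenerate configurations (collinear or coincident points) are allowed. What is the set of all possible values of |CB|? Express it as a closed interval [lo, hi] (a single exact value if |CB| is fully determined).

|AB| ∈ [31, 50]
|BD| ∈ {37}
|CD| ∈ [31, 50]
|AD| ∈ [0, 87]
|BC| ∈ [0, 87]
|AC| ∈ [0, 137]

|CB| ∈ [0, 87]  (≈ [0.0000, 87.0000])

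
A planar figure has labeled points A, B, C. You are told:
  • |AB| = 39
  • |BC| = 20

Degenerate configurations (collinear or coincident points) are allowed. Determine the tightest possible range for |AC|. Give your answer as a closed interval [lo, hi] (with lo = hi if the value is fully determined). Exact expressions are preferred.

|AC| ∈ [19, 59]  (≈ [19.0000, 59.0000])

|AB| ∈ {39}
|BC| ∈ {20}
|AC| ∈ [19, 59]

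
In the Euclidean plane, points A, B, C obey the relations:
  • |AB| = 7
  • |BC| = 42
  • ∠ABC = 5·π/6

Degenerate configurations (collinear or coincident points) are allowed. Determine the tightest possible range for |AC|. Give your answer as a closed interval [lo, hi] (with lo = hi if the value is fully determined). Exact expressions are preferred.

|AB| ∈ {7}
|BC| ∈ {42}
|AC| ∈ {7·√(6·√(3) + 37)}

|AC| = 7·√(6·√(3) + 37)  (≈ 48.1894)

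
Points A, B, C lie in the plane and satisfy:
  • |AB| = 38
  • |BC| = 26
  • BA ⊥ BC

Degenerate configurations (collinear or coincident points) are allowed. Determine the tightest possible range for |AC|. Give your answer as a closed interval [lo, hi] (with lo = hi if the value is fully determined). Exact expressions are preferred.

|AC| = 2·√(530)  (≈ 46.0435)

|AB| ∈ {38}
|BC| ∈ {26}
|AC| ∈ {2·√(530)}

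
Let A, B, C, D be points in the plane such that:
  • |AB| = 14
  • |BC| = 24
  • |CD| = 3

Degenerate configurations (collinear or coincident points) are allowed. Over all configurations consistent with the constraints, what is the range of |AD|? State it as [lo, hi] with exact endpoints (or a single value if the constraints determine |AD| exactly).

|AD| ∈ [7, 41]  (≈ [7.0000, 41.0000])

|AB| ∈ {14}
|BC| ∈ {24}
|CD| ∈ {3}
|AC| ∈ [10, 38]
|BD| ∈ [21, 27]
|AD| ∈ [7, 41]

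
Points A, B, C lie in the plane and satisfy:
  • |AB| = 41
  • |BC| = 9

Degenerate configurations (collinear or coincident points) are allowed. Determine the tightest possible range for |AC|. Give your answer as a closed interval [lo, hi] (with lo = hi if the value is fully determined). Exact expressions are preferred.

|AC| ∈ [32, 50]  (≈ [32.0000, 50.0000])

|AB| ∈ {41}
|BC| ∈ {9}
|AC| ∈ [32, 50]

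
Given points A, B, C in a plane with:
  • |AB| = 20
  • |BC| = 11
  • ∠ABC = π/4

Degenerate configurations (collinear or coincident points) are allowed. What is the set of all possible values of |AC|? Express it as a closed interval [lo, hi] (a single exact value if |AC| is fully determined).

|AC| = √(521 - 220·√(2))  (≈ 14.4870)

|AB| ∈ {20}
|BC| ∈ {11}
|AC| ∈ {√(521 - 220·√(2))}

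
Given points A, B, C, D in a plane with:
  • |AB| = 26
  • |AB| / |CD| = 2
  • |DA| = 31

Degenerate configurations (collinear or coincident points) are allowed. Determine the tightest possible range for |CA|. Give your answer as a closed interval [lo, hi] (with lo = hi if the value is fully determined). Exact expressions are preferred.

|CA| ∈ [18, 44]  (≈ [18.0000, 44.0000])

|AB| ∈ {26}
|AD| ∈ {31}
|CD| ∈ {13}
|BD| ∈ [5, 57]
|AC| ∈ [18, 44]
|BC| ∈ [0, 70]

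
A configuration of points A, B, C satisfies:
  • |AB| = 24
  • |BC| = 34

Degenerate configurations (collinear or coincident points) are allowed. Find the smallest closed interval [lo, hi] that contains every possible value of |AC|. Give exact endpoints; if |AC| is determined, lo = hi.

|AB| ∈ {24}
|BC| ∈ {34}
|AC| ∈ [10, 58]

|AC| ∈ [10, 58]  (≈ [10.0000, 58.0000])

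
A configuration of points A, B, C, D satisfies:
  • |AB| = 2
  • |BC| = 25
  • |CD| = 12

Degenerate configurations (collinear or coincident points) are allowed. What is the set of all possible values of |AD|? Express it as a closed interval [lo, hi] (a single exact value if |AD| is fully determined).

|AD| ∈ [11, 39]  (≈ [11.0000, 39.0000])

|AB| ∈ {2}
|BC| ∈ {25}
|CD| ∈ {12}
|AC| ∈ [23, 27]
|BD| ∈ [13, 37]
|AD| ∈ [11, 39]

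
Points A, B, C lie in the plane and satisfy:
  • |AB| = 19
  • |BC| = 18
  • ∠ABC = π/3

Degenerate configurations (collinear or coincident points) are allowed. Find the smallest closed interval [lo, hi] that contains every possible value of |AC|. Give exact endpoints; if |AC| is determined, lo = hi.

|AB| ∈ {19}
|BC| ∈ {18}
|AC| ∈ {7·√(7)}

|AC| = 7·√(7)  (≈ 18.5203)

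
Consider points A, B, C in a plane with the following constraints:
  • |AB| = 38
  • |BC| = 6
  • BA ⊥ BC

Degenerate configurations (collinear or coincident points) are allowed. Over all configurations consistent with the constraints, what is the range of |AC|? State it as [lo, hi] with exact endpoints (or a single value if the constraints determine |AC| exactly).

|AC| = 2·√(370)  (≈ 38.4708)

|AB| ∈ {38}
|BC| ∈ {6}
|AC| ∈ {2·√(370)}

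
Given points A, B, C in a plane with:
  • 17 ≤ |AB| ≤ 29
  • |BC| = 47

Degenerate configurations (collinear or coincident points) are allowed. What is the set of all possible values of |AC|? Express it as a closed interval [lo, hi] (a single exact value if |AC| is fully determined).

|AC| ∈ [18, 76]  (≈ [18.0000, 76.0000])

|AB| ∈ [17, 29]
|BC| ∈ {47}
|AC| ∈ [18, 76]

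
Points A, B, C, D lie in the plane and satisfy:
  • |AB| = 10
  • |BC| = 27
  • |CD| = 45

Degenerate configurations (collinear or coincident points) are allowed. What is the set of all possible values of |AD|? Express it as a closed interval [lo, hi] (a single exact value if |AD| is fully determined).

|AD| ∈ [8, 82]  (≈ [8.0000, 82.0000])

|AB| ∈ {10}
|BC| ∈ {27}
|CD| ∈ {45}
|AC| ∈ [17, 37]
|BD| ∈ [18, 72]
|AD| ∈ [8, 82]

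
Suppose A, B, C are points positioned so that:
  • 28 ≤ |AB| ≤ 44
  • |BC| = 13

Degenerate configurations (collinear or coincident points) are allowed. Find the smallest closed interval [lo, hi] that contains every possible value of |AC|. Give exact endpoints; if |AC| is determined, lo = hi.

|AB| ∈ [28, 44]
|BC| ∈ {13}
|AC| ∈ [15, 57]

|AC| ∈ [15, 57]  (≈ [15.0000, 57.0000])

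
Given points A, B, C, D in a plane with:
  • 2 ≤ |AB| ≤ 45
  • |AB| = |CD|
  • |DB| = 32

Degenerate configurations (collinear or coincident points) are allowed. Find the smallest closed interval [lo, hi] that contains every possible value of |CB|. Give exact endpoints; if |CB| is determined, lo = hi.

|CB| ∈ [0, 77]  (≈ [0.0000, 77.0000])

|AB| ∈ [2, 45]
|BD| ∈ {32}
|CD| ∈ [2, 45]
|AD| ∈ [0, 77]
|BC| ∈ [0, 77]
|AC| ∈ [0, 122]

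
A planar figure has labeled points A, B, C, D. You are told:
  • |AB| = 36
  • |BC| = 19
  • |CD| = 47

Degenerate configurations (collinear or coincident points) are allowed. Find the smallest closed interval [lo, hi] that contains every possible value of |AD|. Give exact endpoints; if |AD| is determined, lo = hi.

|AD| ∈ [0, 102]  (≈ [0.0000, 102.0000])

|AB| ∈ {36}
|BC| ∈ {19}
|CD| ∈ {47}
|AC| ∈ [17, 55]
|BD| ∈ [28, 66]
|AD| ∈ [0, 102]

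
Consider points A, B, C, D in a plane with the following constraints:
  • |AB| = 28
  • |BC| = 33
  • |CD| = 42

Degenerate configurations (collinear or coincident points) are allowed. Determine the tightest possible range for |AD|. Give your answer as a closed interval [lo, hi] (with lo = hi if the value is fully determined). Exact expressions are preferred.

|AB| ∈ {28}
|BC| ∈ {33}
|CD| ∈ {42}
|AC| ∈ [5, 61]
|BD| ∈ [9, 75]
|AD| ∈ [0, 103]

|AD| ∈ [0, 103]  (≈ [0.0000, 103.0000])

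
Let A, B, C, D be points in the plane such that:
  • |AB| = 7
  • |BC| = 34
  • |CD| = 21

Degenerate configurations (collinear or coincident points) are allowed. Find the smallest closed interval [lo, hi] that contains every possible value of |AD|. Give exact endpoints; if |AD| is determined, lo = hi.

|AB| ∈ {7}
|BC| ∈ {34}
|CD| ∈ {21}
|AC| ∈ [27, 41]
|BD| ∈ [13, 55]
|AD| ∈ [6, 62]

|AD| ∈ [6, 62]  (≈ [6.0000, 62.0000])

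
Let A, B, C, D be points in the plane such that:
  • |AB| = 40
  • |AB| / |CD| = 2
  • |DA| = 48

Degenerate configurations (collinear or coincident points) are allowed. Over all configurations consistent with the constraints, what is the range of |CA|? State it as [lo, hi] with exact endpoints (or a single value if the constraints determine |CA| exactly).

|CA| ∈ [28, 68]  (≈ [28.0000, 68.0000])

|AB| ∈ {40}
|AD| ∈ {48}
|CD| ∈ {20}
|BD| ∈ [8, 88]
|AC| ∈ [28, 68]
|BC| ∈ [0, 108]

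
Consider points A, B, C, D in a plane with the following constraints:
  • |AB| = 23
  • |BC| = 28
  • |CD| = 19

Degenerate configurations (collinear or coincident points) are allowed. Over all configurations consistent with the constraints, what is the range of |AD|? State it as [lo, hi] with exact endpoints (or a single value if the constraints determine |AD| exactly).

|AD| ∈ [0, 70]  (≈ [0.0000, 70.0000])

|AB| ∈ {23}
|BC| ∈ {28}
|CD| ∈ {19}
|AC| ∈ [5, 51]
|BD| ∈ [9, 47]
|AD| ∈ [0, 70]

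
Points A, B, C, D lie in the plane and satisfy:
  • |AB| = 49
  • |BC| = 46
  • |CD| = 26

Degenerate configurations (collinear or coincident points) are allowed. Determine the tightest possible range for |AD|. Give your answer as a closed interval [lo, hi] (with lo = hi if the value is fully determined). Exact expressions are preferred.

|AD| ∈ [0, 121]  (≈ [0.0000, 121.0000])

|AB| ∈ {49}
|BC| ∈ {46}
|CD| ∈ {26}
|AC| ∈ [3, 95]
|BD| ∈ [20, 72]
|AD| ∈ [0, 121]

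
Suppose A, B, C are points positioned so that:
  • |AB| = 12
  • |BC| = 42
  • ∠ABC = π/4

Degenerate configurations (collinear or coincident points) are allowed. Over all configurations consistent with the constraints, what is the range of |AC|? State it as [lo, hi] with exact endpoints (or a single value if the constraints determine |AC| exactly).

|AB| ∈ {12}
|BC| ∈ {42}
|AC| ∈ {6·√(53 - 14·√(2))}

|AC| = 6·√(53 - 14·√(2))  (≈ 34.5722)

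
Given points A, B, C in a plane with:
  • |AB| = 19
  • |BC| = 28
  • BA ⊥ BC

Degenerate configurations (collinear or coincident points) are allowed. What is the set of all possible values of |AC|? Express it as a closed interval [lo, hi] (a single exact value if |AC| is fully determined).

|AB| ∈ {19}
|BC| ∈ {28}
|AC| ∈ {√(1145)}

|AC| = √(1145)  (≈ 33.8378)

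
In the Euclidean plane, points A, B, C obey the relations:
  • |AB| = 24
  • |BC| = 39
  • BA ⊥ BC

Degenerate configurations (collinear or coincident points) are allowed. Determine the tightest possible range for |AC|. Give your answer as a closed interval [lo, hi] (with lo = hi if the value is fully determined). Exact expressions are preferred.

|AB| ∈ {24}
|BC| ∈ {39}
|AC| ∈ {3·√(233)}

|AC| = 3·√(233)  (≈ 45.7930)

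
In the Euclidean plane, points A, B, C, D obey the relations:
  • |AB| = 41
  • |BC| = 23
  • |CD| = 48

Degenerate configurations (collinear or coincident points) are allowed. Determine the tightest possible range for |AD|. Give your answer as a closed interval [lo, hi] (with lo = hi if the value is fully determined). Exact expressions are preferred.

|AB| ∈ {41}
|BC| ∈ {23}
|CD| ∈ {48}
|AC| ∈ [18, 64]
|BD| ∈ [25, 71]
|AD| ∈ [0, 112]

|AD| ∈ [0, 112]  (≈ [0.0000, 112.0000])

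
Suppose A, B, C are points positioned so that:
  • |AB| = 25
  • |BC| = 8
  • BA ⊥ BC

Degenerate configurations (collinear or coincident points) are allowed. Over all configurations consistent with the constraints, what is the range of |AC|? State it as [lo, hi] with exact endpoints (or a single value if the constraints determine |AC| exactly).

|AB| ∈ {25}
|BC| ∈ {8}
|AC| ∈ {√(689)}

|AC| = √(689)  (≈ 26.2488)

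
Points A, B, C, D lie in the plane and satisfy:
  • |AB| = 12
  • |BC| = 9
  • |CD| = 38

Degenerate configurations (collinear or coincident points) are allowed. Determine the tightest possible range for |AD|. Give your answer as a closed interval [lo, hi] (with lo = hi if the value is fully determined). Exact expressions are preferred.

|AD| ∈ [17, 59]  (≈ [17.0000, 59.0000])

|AB| ∈ {12}
|BC| ∈ {9}
|CD| ∈ {38}
|AC| ∈ [3, 21]
|BD| ∈ [29, 47]
|AD| ∈ [17, 59]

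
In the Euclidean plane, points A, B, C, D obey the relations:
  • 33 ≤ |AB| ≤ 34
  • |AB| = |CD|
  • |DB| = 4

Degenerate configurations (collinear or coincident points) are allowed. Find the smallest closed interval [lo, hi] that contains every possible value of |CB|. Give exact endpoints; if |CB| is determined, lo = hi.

|CB| ∈ [29, 38]  (≈ [29.0000, 38.0000])

|AB| ∈ [33, 34]
|BD| ∈ {4}
|CD| ∈ [33, 34]
|AD| ∈ [29, 38]
|BC| ∈ [29, 38]
|AC| ∈ [0, 72]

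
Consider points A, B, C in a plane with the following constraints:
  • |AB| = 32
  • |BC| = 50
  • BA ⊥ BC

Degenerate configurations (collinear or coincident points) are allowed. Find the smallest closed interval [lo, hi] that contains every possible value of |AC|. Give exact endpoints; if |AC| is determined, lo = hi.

|AB| ∈ {32}
|BC| ∈ {50}
|AC| ∈ {2·√(881)}

|AC| = 2·√(881)  (≈ 59.3633)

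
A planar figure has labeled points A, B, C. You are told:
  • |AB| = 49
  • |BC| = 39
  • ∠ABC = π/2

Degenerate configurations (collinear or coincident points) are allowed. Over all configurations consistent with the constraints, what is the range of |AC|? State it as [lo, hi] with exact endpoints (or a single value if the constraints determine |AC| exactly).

|AB| ∈ {49}
|BC| ∈ {39}
|AC| ∈ {√(3922)}

|AC| = √(3922)  (≈ 62.6259)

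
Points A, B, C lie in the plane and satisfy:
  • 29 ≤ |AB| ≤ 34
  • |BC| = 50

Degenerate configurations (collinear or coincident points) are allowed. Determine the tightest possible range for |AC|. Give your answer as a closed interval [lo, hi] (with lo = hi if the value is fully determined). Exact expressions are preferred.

|AC| ∈ [16, 84]  (≈ [16.0000, 84.0000])

|AB| ∈ [29, 34]
|BC| ∈ {50}
|AC| ∈ [16, 84]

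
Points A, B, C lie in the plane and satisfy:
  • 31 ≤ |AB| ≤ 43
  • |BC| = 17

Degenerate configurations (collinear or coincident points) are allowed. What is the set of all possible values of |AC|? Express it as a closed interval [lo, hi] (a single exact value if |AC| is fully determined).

|AC| ∈ [14, 60]  (≈ [14.0000, 60.0000])

|AB| ∈ [31, 43]
|BC| ∈ {17}
|AC| ∈ [14, 60]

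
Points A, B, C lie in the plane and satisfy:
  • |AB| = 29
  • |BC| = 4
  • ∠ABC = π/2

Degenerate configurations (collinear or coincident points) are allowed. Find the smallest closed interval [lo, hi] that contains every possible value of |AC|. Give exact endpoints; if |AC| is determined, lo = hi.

|AC| = √(857)  (≈ 29.2746)

|AB| ∈ {29}
|BC| ∈ {4}
|AC| ∈ {√(857)}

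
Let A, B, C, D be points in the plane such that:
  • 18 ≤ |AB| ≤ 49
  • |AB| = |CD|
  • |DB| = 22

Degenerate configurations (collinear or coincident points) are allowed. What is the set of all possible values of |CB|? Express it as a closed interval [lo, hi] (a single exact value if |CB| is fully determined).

|CB| ∈ [0, 71]  (≈ [0.0000, 71.0000])

|AB| ∈ [18, 49]
|BD| ∈ {22}
|CD| ∈ [18, 49]
|AD| ∈ [0, 71]
|BC| ∈ [0, 71]
|AC| ∈ [0, 120]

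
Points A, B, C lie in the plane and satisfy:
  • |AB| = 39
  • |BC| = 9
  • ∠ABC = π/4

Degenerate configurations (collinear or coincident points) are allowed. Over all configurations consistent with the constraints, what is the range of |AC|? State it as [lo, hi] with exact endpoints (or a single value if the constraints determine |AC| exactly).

|AC| = 3·√(178 - 39·√(2))  (≈ 33.2507)

|AB| ∈ {39}
|BC| ∈ {9}
|AC| ∈ {3·√(178 - 39·√(2))}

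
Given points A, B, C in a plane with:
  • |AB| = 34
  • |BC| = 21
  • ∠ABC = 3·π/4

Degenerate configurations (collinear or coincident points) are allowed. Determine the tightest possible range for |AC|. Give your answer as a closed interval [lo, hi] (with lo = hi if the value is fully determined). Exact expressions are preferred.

|AB| ∈ {34}
|BC| ∈ {21}
|AC| ∈ {√(714·√(2) + 1597)}

|AC| = √(714·√(2) + 1597)  (≈ 51.0563)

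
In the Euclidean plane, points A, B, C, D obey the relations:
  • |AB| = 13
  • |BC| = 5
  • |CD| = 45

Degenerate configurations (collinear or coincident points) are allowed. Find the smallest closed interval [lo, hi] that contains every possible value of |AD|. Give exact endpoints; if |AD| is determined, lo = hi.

|AD| ∈ [27, 63]  (≈ [27.0000, 63.0000])

|AB| ∈ {13}
|BC| ∈ {5}
|CD| ∈ {45}
|AC| ∈ [8, 18]
|BD| ∈ [40, 50]
|AD| ∈ [27, 63]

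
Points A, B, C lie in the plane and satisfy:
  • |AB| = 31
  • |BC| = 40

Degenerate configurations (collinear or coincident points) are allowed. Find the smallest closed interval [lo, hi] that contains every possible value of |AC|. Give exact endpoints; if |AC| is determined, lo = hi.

|AB| ∈ {31}
|BC| ∈ {40}
|AC| ∈ [9, 71]

|AC| ∈ [9, 71]  (≈ [9.0000, 71.0000])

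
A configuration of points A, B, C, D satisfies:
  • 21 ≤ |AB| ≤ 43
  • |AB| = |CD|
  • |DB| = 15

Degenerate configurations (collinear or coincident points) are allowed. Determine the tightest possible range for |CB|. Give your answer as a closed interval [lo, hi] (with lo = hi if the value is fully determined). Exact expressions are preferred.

|AB| ∈ [21, 43]
|BD| ∈ {15}
|CD| ∈ [21, 43]
|AD| ∈ [6, 58]
|BC| ∈ [6, 58]
|AC| ∈ [0, 101]

|CB| ∈ [6, 58]  (≈ [6.0000, 58.0000])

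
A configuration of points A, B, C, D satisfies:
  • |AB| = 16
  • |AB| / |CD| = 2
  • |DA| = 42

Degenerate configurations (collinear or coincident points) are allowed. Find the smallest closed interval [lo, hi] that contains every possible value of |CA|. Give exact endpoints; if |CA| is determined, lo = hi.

|AB| ∈ {16}
|AD| ∈ {42}
|CD| ∈ {8}
|BD| ∈ [26, 58]
|AC| ∈ [34, 50]
|BC| ∈ [18, 66]

|CA| ∈ [34, 50]  (≈ [34.0000, 50.0000])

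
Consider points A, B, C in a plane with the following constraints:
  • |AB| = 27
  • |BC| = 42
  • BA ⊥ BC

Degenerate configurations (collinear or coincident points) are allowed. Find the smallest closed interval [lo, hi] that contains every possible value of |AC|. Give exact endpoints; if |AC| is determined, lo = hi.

|AB| ∈ {27}
|BC| ∈ {42}
|AC| ∈ {3·√(277)}

|AC| = 3·√(277)  (≈ 49.9300)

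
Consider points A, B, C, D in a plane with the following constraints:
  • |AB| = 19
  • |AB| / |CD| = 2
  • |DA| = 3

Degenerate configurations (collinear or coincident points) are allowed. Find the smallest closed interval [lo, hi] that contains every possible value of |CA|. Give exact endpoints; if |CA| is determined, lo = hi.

|AB| ∈ {19}
|AD| ∈ {3}
|CD| ∈ {19/2}
|BD| ∈ [16, 22]
|AC| ∈ [13/2, 25/2]
|BC| ∈ [13/2, 63/2]

|CA| ∈ [13/2, 25/2]  (≈ [6.5000, 12.5000])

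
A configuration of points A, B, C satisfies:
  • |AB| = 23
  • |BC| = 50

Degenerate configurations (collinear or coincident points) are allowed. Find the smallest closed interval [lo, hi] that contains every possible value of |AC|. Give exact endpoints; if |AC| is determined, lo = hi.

|AC| ∈ [27, 73]  (≈ [27.0000, 73.0000])

|AB| ∈ {23}
|BC| ∈ {50}
|AC| ∈ [27, 73]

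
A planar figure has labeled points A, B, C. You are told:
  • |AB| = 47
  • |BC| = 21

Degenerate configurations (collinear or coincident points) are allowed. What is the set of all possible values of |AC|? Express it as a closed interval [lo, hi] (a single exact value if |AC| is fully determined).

|AC| ∈ [26, 68]  (≈ [26.0000, 68.0000])

|AB| ∈ {47}
|BC| ∈ {21}
|AC| ∈ [26, 68]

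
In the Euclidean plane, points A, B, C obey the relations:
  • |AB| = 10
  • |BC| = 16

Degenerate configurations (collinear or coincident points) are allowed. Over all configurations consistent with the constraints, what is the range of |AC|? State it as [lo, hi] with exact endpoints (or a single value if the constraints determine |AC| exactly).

|AB| ∈ {10}
|BC| ∈ {16}
|AC| ∈ [6, 26]

|AC| ∈ [6, 26]  (≈ [6.0000, 26.0000])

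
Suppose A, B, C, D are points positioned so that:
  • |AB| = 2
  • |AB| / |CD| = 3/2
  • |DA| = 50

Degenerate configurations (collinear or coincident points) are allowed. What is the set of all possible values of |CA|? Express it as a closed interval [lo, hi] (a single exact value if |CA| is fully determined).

|AB| ∈ {2}
|AD| ∈ {50}
|CD| ∈ {4/3}
|BD| ∈ [48, 52]
|AC| ∈ [146/3, 154/3]
|BC| ∈ [140/3, 160/3]

|CA| ∈ [146/3, 154/3]  (≈ [48.6667, 51.3333])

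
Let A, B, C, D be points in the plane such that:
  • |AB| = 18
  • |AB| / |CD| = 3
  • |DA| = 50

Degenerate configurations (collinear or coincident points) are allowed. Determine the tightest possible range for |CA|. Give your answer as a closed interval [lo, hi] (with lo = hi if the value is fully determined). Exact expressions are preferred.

|AB| ∈ {18}
|AD| ∈ {50}
|CD| ∈ {6}
|BD| ∈ [32, 68]
|AC| ∈ [44, 56]
|BC| ∈ [26, 74]

|CA| ∈ [44, 56]  (≈ [44.0000, 56.0000])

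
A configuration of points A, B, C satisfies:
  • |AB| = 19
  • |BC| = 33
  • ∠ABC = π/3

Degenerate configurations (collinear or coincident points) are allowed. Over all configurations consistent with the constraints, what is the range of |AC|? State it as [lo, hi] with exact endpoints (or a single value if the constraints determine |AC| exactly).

|AC| = √(823)  (≈ 28.6880)

|AB| ∈ {19}
|BC| ∈ {33}
|AC| ∈ {√(823)}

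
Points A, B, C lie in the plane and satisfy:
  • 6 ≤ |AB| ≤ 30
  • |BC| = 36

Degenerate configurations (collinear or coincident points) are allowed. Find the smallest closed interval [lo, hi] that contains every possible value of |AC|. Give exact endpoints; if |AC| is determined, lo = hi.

|AC| ∈ [6, 66]  (≈ [6.0000, 66.0000])

|AB| ∈ [6, 30]
|BC| ∈ {36}
|AC| ∈ [6, 66]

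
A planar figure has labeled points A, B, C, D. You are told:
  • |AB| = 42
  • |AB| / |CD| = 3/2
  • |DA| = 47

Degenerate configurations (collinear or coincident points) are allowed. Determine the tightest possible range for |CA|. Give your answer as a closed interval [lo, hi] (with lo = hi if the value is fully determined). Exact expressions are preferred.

|CA| ∈ [19, 75]  (≈ [19.0000, 75.0000])

|AB| ∈ {42}
|AD| ∈ {47}
|CD| ∈ {28}
|BD| ∈ [5, 89]
|AC| ∈ [19, 75]
|BC| ∈ [0, 117]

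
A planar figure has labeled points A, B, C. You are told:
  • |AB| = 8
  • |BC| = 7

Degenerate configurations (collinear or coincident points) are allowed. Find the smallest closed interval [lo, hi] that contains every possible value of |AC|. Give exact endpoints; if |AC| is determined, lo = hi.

|AB| ∈ {8}
|BC| ∈ {7}
|AC| ∈ [1, 15]

|AC| ∈ [1, 15]  (≈ [1.0000, 15.0000])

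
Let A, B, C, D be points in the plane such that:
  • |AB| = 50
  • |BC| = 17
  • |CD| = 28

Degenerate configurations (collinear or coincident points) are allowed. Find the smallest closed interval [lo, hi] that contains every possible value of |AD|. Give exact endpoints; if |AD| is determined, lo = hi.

|AD| ∈ [5, 95]  (≈ [5.0000, 95.0000])

|AB| ∈ {50}
|BC| ∈ {17}
|CD| ∈ {28}
|AC| ∈ [33, 67]
|BD| ∈ [11, 45]
|AD| ∈ [5, 95]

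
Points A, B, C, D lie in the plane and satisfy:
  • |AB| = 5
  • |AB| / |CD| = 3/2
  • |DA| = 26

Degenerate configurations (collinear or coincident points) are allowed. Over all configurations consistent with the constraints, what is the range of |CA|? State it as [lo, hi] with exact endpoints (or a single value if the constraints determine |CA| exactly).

|AB| ∈ {5}
|AD| ∈ {26}
|CD| ∈ {10/3}
|BD| ∈ [21, 31]
|AC| ∈ [68/3, 88/3]
|BC| ∈ [53/3, 103/3]

|CA| ∈ [68/3, 88/3]  (≈ [22.6667, 29.3333])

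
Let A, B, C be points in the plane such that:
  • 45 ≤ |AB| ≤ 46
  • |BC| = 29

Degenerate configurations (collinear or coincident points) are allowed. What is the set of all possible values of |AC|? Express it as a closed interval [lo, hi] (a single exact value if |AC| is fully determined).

|AC| ∈ [16, 75]  (≈ [16.0000, 75.0000])

|AB| ∈ [45, 46]
|BC| ∈ {29}
|AC| ∈ [16, 75]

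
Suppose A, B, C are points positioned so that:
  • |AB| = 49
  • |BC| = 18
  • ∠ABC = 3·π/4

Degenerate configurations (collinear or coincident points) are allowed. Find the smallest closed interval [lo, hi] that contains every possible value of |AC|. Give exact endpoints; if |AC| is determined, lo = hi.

|AB| ∈ {49}
|BC| ∈ {18}
|AC| ∈ {√(882·√(2) + 2725)}

|AC| = √(882·√(2) + 2725)  (≈ 63.0265)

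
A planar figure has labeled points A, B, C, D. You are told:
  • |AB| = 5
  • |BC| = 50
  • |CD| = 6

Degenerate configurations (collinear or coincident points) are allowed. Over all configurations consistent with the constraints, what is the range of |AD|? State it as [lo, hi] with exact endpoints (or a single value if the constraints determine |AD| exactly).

|AD| ∈ [39, 61]  (≈ [39.0000, 61.0000])

|AB| ∈ {5}
|BC| ∈ {50}
|CD| ∈ {6}
|AC| ∈ [45, 55]
|BD| ∈ [44, 56]
|AD| ∈ [39, 61]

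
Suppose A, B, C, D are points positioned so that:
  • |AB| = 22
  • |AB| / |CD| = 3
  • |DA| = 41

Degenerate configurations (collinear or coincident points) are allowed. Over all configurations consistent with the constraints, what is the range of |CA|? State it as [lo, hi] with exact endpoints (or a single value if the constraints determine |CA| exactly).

|CA| ∈ [101/3, 145/3]  (≈ [33.6667, 48.3333])

|AB| ∈ {22}
|AD| ∈ {41}
|CD| ∈ {22/3}
|BD| ∈ [19, 63]
|AC| ∈ [101/3, 145/3]
|BC| ∈ [35/3, 211/3]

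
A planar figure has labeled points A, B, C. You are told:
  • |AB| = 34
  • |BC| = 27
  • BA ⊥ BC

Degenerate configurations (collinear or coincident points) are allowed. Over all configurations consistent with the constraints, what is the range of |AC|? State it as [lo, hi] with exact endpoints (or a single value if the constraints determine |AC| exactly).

|AB| ∈ {34}
|BC| ∈ {27}
|AC| ∈ {√(1885)}

|AC| = √(1885)  (≈ 43.4166)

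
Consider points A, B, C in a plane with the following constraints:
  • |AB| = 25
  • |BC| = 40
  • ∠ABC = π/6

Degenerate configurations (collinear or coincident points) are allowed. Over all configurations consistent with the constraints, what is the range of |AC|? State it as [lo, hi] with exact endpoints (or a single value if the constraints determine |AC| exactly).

|AC| = 5·√(89 - 40·√(3))  (≈ 22.2025)

|AB| ∈ {25}
|BC| ∈ {40}
|AC| ∈ {5·√(89 - 40·√(3))}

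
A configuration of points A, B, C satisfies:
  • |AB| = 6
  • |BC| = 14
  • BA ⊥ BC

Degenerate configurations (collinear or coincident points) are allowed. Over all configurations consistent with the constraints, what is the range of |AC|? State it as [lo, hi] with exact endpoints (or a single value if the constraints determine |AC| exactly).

|AC| = 2·√(58)  (≈ 15.2315)

|AB| ∈ {6}
|BC| ∈ {14}
|AC| ∈ {2·√(58)}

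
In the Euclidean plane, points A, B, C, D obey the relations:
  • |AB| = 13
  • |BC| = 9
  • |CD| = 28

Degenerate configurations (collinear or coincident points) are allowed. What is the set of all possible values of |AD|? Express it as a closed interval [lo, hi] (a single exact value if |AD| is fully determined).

|AD| ∈ [6, 50]  (≈ [6.0000, 50.0000])

|AB| ∈ {13}
|BC| ∈ {9}
|CD| ∈ {28}
|AC| ∈ [4, 22]
|BD| ∈ [19, 37]
|AD| ∈ [6, 50]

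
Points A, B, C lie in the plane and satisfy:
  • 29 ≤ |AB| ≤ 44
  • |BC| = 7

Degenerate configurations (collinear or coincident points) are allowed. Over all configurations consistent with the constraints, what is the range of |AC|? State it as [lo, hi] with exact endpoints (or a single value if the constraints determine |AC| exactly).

|AB| ∈ [29, 44]
|BC| ∈ {7}
|AC| ∈ [22, 51]

|AC| ∈ [22, 51]  (≈ [22.0000, 51.0000])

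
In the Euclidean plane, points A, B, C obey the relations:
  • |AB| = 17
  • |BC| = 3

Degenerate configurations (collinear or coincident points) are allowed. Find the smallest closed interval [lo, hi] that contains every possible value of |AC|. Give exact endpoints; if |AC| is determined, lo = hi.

|AB| ∈ {17}
|BC| ∈ {3}
|AC| ∈ [14, 20]

|AC| ∈ [14, 20]  (≈ [14.0000, 20.0000])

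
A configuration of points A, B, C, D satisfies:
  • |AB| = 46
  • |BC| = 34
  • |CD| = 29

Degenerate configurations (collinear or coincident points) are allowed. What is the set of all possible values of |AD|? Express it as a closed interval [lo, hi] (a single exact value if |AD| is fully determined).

|AD| ∈ [0, 109]  (≈ [0.0000, 109.0000])

|AB| ∈ {46}
|BC| ∈ {34}
|CD| ∈ {29}
|AC| ∈ [12, 80]
|BD| ∈ [5, 63]
|AD| ∈ [0, 109]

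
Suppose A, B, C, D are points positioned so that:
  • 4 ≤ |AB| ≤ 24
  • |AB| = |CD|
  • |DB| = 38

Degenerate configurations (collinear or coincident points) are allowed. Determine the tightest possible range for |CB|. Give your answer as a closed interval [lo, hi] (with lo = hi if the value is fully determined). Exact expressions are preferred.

|CB| ∈ [14, 62]  (≈ [14.0000, 62.0000])

|AB| ∈ [4, 24]
|BD| ∈ {38}
|CD| ∈ [4, 24]
|AD| ∈ [14, 62]
|BC| ∈ [14, 62]
|AC| ∈ [0, 86]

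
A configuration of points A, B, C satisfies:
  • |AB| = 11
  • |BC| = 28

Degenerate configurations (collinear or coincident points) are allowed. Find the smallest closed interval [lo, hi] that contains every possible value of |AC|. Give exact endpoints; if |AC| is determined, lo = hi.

|AC| ∈ [17, 39]  (≈ [17.0000, 39.0000])

|AB| ∈ {11}
|BC| ∈ {28}
|AC| ∈ [17, 39]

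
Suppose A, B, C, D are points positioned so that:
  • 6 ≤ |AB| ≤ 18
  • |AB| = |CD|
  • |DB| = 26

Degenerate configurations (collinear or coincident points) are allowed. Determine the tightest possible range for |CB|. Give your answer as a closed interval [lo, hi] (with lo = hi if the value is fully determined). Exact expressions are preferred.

|CB| ∈ [8, 44]  (≈ [8.0000, 44.0000])

|AB| ∈ [6, 18]
|BD| ∈ {26}
|CD| ∈ [6, 18]
|AD| ∈ [8, 44]
|BC| ∈ [8, 44]
|AC| ∈ [0, 62]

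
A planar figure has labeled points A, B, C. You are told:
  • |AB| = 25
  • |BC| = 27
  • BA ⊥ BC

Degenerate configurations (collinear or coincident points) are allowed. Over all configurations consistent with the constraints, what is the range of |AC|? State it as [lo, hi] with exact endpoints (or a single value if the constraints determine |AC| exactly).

|AC| = √(1354)  (≈ 36.7967)

|AB| ∈ {25}
|BC| ∈ {27}
|AC| ∈ {√(1354)}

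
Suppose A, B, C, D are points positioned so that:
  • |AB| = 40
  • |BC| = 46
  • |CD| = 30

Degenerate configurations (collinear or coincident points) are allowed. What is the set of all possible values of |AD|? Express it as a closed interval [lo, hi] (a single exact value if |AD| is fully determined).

|AD| ∈ [0, 116]  (≈ [0.0000, 116.0000])

|AB| ∈ {40}
|BC| ∈ {46}
|CD| ∈ {30}
|AC| ∈ [6, 86]
|BD| ∈ [16, 76]
|AD| ∈ [0, 116]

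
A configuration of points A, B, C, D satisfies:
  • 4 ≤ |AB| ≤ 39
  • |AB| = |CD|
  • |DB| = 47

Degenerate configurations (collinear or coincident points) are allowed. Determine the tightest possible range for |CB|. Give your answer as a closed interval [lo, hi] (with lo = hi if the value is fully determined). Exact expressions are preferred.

|AB| ∈ [4, 39]
|BD| ∈ {47}
|CD| ∈ [4, 39]
|AD| ∈ [8, 86]
|BC| ∈ [8, 86]
|AC| ∈ [0, 125]

|CB| ∈ [8, 86]  (≈ [8.0000, 86.0000])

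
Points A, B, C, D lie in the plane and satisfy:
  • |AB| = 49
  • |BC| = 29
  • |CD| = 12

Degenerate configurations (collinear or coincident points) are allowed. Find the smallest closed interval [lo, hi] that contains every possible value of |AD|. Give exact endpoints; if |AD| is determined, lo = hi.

|AB| ∈ {49}
|BC| ∈ {29}
|CD| ∈ {12}
|AC| ∈ [20, 78]
|BD| ∈ [17, 41]
|AD| ∈ [8, 90]

|AD| ∈ [8, 90]  (≈ [8.0000, 90.0000])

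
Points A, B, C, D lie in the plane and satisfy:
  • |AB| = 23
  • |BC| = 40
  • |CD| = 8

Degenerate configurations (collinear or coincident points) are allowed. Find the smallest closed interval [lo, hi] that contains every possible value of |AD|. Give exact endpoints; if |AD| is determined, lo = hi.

|AB| ∈ {23}
|BC| ∈ {40}
|CD| ∈ {8}
|AC| ∈ [17, 63]
|BD| ∈ [32, 48]
|AD| ∈ [9, 71]

|AD| ∈ [9, 71]  (≈ [9.0000, 71.0000])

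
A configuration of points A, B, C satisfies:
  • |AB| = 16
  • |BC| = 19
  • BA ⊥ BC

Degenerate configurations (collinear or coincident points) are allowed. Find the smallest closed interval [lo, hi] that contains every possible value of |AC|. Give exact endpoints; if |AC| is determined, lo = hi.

|AB| ∈ {16}
|BC| ∈ {19}
|AC| ∈ {√(617)}

|AC| = √(617)  (≈ 24.8395)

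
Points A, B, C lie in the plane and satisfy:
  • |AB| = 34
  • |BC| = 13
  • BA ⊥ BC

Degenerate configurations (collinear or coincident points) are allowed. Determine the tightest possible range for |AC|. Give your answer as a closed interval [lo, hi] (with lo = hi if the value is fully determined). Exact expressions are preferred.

|AB| ∈ {34}
|BC| ∈ {13}
|AC| ∈ {5·√(53)}

|AC| = 5·√(53)  (≈ 36.4005)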